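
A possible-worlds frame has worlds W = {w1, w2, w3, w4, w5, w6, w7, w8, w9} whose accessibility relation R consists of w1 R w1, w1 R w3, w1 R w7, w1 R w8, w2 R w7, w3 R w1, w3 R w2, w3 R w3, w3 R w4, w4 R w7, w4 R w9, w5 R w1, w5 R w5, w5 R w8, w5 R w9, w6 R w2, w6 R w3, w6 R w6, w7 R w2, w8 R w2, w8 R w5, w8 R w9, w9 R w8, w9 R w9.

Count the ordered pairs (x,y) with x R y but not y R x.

Enumerating: (w1,w7), (w1,w8), (w3,w2), (w3,w4), (w4,w7), (w4,w9), (w5,w1), (w5,w9), (w6,w2), (w6,w3), (w8,w2).

11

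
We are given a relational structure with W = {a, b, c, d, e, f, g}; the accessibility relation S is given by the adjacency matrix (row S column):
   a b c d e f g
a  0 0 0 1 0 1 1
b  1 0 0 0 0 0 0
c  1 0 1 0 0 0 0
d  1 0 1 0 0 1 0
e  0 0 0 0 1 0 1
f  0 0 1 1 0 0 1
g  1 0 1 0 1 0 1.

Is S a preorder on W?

Reflexive: no — a is not related to itself.
Transitive: no — a S d and d S c, but not a S c.
So S is not a preorder.

No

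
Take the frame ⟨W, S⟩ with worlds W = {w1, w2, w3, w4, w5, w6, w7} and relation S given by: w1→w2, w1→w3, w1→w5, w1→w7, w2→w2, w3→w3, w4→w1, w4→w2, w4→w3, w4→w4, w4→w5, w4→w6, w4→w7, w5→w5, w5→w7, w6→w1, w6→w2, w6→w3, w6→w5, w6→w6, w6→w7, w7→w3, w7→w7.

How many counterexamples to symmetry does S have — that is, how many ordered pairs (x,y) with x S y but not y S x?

17

Enumerating: (w1,w2), (w1,w3), (w1,w5), (w1,w7), (w4,w1), (w4,w2), (w4,w3), (w4,w5), (w4,w6), (w4,w7), (w5,w7), (w6,w1), (w6,w2), (w6,w3), (w6,w5), (w6,w7), (w7,w3).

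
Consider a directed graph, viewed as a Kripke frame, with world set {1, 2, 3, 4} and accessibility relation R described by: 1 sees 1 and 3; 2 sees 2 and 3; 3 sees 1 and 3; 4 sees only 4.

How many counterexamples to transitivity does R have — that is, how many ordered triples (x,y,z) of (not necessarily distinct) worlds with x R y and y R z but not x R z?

Enumerating: (2,3,1).

1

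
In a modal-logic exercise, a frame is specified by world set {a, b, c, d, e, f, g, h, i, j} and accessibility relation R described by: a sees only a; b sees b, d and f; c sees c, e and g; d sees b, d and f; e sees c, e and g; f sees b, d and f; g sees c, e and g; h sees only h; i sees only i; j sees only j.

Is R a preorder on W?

Yes

Reflexive: yes — every world is R-related to itself.
Transitive: yes — every two-step R-path is closed by a direct edge.
So R is a preorder.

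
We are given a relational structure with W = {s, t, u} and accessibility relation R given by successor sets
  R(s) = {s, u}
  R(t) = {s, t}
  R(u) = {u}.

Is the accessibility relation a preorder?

Reflexive: yes — every world is R-related to itself.
Transitive: no — t R s and s R u, but not t R u.
So R is not a preorder.

No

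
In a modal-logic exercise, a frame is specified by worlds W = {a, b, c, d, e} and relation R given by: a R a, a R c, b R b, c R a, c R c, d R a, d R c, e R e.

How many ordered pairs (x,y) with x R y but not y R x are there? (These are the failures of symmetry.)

2

Enumerating: (d,a), (d,c).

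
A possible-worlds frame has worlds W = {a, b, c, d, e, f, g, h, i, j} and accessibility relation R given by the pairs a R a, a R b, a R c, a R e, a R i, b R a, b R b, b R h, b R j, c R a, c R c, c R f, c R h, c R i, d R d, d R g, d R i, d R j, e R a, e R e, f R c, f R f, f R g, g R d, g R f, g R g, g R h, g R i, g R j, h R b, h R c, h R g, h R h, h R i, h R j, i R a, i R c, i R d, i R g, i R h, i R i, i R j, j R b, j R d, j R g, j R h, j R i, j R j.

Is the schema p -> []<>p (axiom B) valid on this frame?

Yes

Axiom B corresponds to the accessibility relation being symmetric.
Symmetric: yes — every pair in R has its reverse in R.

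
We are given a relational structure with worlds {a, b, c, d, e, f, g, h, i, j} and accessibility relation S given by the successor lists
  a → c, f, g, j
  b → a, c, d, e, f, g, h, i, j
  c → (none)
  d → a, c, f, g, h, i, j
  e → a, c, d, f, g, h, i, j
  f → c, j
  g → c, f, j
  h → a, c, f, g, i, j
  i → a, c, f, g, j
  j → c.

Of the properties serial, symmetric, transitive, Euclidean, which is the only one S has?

Serial: no — c has no S-successor.
Symmetric: no — a S c but not c S a.
Transitive: yes — every two-step S-path is closed by a direct edge.
Euclidean: no — a S c and a S f, but not c S f.
Only transitive holds.

transitive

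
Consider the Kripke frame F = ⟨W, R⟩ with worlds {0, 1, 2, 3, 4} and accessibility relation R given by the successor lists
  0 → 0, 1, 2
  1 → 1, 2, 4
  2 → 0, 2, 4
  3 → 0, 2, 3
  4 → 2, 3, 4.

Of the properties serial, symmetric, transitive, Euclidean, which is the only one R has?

serial

Serial: yes — every world has a successor (e.g. 0 R 0).
Symmetric: no — 0 R 1 but not 1 R 0.
Transitive: no — 0 R 1 and 1 R 4, but not 0 R 4.
Euclidean: no — 0 R 2 and 0 R 1, but not 2 R 1.
Only serial holds.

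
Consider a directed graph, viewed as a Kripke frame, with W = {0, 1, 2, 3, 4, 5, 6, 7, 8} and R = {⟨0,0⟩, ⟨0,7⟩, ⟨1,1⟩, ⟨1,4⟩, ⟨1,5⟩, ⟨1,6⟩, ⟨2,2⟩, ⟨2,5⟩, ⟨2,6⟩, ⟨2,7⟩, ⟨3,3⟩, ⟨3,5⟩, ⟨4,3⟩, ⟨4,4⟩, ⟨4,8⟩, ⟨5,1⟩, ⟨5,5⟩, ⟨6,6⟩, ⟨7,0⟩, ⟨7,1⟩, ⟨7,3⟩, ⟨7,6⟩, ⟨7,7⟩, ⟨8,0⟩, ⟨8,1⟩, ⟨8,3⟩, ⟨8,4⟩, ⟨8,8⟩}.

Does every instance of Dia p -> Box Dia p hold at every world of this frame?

Axiom 5 corresponds to the accessibility relation being Euclidean.
Euclidean: no — 1 R 4 and 1 R 5, but not 4 R 5.

No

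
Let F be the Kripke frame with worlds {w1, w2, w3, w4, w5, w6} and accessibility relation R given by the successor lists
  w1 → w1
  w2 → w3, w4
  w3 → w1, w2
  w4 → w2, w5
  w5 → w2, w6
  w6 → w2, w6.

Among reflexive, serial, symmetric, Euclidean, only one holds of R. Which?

serial

Reflexive: no — w2 is not related to itself.
Serial: yes — every world has a successor (e.g. w1 R w1).
Symmetric: no — w3 R w1 but not w1 R w3.
Euclidean: no — w2 R w3 and w2 R w4, but not w3 R w4.
Only serial holds.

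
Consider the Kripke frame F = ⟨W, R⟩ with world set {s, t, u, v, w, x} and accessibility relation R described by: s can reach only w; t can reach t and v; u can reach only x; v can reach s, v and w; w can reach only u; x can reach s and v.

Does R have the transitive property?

No

Transitive: no — s R w and w R u, but not s R u.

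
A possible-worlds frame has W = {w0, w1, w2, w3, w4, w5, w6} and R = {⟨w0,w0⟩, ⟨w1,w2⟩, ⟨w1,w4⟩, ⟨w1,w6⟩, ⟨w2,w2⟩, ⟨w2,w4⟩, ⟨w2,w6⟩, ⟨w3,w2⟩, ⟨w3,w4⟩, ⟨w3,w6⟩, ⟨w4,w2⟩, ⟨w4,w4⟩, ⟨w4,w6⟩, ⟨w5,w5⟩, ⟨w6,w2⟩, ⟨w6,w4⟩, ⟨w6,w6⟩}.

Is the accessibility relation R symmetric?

No

Symmetric: no — w1 R w2 but not w2 R w1.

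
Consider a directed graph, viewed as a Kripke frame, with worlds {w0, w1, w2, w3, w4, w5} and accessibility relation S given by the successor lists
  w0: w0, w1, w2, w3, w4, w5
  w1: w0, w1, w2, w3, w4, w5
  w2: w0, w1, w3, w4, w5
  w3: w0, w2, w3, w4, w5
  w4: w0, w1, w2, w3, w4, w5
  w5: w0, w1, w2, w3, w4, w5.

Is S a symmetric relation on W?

Symmetric: no — w1 S w3 but not w3 S w1.

No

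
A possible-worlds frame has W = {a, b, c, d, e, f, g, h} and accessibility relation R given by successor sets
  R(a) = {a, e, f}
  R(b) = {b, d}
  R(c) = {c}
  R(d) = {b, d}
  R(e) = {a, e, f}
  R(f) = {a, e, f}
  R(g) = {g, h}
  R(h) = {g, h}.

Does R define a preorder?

Reflexive: yes — every world is R-related to itself.
Transitive: yes — every two-step R-path is closed by a direct edge.
So R is a preorder.

Yes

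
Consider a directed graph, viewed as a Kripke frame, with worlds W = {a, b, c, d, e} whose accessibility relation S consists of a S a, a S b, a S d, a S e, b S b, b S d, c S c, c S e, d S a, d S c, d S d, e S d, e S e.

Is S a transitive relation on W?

Transitive: no — a S d and d S c, but not a S c.

No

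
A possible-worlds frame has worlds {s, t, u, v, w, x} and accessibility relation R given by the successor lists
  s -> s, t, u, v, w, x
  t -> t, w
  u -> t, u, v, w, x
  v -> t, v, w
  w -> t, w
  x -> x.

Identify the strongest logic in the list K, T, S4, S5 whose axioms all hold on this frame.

Reflexive (axiom T): yes — every world is R-related to itself.
Transitive (axiom 4): yes — every two-step R-path is closed by a direct edge.
Euclidean (axiom 5): no — s R t and s R u, but not t R u.
So F validates K, T, S4; S5 would additionally require R to be Euclidean. The strongest is S4.

S4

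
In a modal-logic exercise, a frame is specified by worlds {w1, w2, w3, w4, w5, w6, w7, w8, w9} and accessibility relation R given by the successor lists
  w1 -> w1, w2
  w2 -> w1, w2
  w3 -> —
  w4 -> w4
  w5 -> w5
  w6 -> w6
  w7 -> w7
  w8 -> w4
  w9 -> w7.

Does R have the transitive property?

Transitive: yes — every two-step R-path is closed by a direct edge.

Yes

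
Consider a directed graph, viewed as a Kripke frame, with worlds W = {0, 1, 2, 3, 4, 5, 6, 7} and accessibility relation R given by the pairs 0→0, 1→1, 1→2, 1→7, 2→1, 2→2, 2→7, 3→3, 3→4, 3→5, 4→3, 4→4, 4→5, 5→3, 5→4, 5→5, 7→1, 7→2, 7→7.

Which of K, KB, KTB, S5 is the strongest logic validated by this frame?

Symmetric (axiom B): yes — every pair in R has its reverse in R.
Reflexive (axiom T): no — 6 is not related to itself.
Euclidean (axiom 5): yes — any two successors of a common world are R-related.
So F validates K, KB; KTB would additionally require R to be reflexive. The strongest is KB.

KB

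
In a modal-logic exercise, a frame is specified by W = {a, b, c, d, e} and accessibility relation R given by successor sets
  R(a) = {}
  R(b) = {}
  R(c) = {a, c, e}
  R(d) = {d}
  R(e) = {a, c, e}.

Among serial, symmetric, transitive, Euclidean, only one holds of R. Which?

transitive

Serial: no — a has no R-successor.
Symmetric: no — c R a but not a R c.
Transitive: yes — every two-step R-path is closed by a direct edge.
Euclidean: no — c R a and c R e, but not a R e.
Only transitive holds.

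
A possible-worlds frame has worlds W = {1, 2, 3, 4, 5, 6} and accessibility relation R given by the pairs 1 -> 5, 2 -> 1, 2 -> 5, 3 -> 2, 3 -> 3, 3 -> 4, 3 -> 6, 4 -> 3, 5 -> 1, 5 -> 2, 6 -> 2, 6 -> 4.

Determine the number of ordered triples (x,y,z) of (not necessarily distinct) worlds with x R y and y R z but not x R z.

Enumerating: (1,5,1), (1,5,2), (2,5,2), (3,2,1), (3,2,5), (4,3,2), (4,3,4), (4,3,6), (5,1,5), (5,2,5), (6,2,1), (6,2,5), (6,4,3).

13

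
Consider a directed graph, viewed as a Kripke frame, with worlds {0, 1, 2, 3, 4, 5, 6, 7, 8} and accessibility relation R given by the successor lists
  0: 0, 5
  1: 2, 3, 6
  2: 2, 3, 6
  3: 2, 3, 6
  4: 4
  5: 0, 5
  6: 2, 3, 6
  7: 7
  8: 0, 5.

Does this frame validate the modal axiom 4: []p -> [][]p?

Yes

By correspondence theory, 4 is valid on a frame iff R is transitive.
Transitive: yes — every two-step R-path is closed by a direct edge.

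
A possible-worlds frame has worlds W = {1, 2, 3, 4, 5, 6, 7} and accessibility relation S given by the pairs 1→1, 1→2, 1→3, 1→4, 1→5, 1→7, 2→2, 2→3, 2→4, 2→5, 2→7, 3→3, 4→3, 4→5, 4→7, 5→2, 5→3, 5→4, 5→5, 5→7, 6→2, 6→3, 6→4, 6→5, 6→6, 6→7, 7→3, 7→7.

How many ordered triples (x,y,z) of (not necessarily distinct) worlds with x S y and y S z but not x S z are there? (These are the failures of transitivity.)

2

Enumerating: (4,5,2), (4,5,4).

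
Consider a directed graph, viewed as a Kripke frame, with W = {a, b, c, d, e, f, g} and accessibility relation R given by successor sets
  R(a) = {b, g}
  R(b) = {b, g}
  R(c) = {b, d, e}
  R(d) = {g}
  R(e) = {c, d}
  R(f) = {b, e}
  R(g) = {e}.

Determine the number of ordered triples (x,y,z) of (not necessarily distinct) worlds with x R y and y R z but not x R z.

Enumerating: (a,g,e), (b,g,e), (c,b,g), (c,d,g), (c,e,c), (d,g,e), (e,c,b), (e,c,e), (e,d,g), (f,b,g), (f,e,c), (f,e,d), (g,e,c), (g,e,d).

14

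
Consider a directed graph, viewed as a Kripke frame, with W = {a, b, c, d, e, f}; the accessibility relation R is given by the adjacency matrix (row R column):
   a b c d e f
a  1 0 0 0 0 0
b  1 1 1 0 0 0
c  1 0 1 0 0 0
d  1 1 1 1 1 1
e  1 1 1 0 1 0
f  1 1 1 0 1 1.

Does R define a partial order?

Reflexive: yes — every world is R-related to itself.
Transitive: yes — every two-step R-path is closed by a direct edge.
Antisymmetric: yes — no distinct pair is related both ways.
So R is a partial order.

Yes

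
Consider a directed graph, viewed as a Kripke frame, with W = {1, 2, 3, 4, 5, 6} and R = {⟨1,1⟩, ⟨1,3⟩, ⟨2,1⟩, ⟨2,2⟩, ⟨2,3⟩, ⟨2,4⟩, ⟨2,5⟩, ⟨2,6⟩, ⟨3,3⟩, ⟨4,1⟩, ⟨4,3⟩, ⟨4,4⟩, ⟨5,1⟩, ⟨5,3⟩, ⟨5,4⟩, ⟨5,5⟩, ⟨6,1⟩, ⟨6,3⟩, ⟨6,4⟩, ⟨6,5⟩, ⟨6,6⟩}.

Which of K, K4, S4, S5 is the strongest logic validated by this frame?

Transitive (axiom 4): yes — every two-step R-path is closed by a direct edge.
Reflexive (axiom T): yes — every world is R-related to itself.
Euclidean (axiom 5): no — 2 R 1 and 2 R 4, but not 1 R 4.
So F validates K, K4, S4; S5 would additionally require R to be Euclidean. The strongest is S4.

S4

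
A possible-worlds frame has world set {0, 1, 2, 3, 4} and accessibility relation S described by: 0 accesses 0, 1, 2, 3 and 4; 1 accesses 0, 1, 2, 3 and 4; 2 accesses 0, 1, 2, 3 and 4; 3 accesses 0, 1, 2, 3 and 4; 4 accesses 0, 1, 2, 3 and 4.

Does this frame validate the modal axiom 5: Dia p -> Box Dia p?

Yes

The schema 5 characterises exactly the Euclidean frames.
Euclidean: yes — any two successors of a common world are S-related.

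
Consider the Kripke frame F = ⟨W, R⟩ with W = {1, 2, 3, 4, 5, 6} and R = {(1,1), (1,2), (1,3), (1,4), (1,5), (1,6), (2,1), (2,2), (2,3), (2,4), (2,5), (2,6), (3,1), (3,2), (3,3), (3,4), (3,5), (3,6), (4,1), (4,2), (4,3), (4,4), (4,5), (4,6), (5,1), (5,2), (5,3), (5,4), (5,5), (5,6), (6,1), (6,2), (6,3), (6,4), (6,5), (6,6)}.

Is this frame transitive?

Yes

Transitive: yes — every two-step R-path is closed by a direct edge.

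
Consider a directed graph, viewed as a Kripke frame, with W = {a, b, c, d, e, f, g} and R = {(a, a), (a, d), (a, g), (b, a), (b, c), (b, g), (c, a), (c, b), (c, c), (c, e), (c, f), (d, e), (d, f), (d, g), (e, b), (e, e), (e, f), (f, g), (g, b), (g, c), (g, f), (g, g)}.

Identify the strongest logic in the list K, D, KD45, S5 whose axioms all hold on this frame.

Serial (axiom D): yes — every world has a successor (e.g. a R a).
Euclidean (axiom 5): no — a R g and a R d, but not g R d.
Transitive (axiom 4): no — a R d and d R e, but not a R e.
Reflexive (axiom T): no — b is not related to itself.
So F validates K, D; KD45 would additionally require R to be Euclidean and transitive. The strongest is D.

D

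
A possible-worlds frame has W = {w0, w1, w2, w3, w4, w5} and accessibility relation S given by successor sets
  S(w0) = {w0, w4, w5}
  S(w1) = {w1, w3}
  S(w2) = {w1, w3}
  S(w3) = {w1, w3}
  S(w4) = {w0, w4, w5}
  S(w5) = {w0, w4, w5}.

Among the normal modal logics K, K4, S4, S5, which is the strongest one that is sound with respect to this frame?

Transitive (axiom 4): yes — every two-step S-path is closed by a direct edge.
Reflexive (axiom T): no — w2 is not related to itself.
Euclidean (axiom 5): yes — any two successors of a common world are S-related.
So F validates K, K4; S4 would additionally require S to be reflexive. The strongest is K4.

K4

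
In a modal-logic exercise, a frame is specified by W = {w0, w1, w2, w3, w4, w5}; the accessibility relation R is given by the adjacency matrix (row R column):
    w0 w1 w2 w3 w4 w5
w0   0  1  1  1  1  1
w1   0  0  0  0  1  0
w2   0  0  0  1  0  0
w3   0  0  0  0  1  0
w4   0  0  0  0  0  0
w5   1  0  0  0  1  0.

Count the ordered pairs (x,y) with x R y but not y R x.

8

Enumerating: (w0,w1), (w0,w2), (w0,w3), (w0,w4), (w1,w4), (w2,w3), (w3,w4), (w5,w4).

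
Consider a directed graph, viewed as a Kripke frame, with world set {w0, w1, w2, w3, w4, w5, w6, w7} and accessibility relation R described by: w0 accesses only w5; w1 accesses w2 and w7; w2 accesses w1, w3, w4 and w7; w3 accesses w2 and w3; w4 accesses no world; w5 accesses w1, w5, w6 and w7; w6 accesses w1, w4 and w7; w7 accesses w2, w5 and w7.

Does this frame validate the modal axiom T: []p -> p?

No

By correspondence theory, T is valid on a frame iff R is reflexive.
Reflexive: no — w0 is not related to itself.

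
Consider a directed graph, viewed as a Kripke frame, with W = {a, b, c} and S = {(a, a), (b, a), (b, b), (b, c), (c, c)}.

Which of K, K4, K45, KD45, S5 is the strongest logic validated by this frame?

Transitive (axiom 4): yes — every two-step S-path is closed by a direct edge.
Euclidean (axiom 5): no — b S a and b S c, but not a S c.
Serial (axiom D): yes — every world has a successor (e.g. a S a).
Reflexive (axiom T): yes — every world is S-related to itself.
So F validates K, K4; K45 would additionally require S to be Euclidean. The strongest is K4.

K4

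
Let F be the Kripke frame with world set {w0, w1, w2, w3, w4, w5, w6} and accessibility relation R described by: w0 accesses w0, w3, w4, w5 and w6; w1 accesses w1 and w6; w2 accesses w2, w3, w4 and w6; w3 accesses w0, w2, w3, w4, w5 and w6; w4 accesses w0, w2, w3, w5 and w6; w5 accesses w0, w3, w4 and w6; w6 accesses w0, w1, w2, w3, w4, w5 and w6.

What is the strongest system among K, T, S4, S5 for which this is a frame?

Reflexive (axiom T): no — w4 is not related to itself.
Transitive (axiom 4): no — w0 R w3 and w3 R w2, but not w0 R w2.
Euclidean (axiom 5): no — w3 R w0 and w3 R w2, but not w0 R w2.
So F validates K; T would additionally require R to be reflexive. The strongest is K.

K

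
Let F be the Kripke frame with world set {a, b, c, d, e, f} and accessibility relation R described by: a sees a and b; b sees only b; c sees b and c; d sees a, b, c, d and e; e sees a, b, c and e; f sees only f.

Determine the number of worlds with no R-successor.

R is serial; there are no such worlds.

0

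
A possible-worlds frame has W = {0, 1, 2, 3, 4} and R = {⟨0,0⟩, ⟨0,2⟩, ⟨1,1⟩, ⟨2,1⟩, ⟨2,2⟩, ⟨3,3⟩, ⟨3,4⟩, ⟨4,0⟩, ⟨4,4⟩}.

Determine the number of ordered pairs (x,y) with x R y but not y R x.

Enumerating: (0,2), (2,1), (3,4), (4,0).

4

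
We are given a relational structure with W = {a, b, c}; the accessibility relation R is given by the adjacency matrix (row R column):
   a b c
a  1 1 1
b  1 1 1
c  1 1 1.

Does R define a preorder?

Yes

Reflexive: yes — every world is R-related to itself.
Transitive: yes — every two-step R-path is closed by a direct edge.
So R is a preorder.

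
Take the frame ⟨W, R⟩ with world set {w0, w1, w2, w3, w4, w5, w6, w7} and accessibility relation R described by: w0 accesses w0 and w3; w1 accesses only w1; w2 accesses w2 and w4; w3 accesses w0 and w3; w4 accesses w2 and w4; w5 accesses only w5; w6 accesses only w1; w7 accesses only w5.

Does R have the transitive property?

Transitive: yes — every two-step R-path is closed by a direct edge.

Yes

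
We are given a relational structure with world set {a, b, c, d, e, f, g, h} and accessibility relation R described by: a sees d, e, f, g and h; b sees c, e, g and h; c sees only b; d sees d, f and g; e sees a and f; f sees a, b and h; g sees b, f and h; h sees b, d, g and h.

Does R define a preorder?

No

Reflexive: no — a is not related to itself.
Transitive: no — a R f and f R b, but not a R b.
So R is not a preorder.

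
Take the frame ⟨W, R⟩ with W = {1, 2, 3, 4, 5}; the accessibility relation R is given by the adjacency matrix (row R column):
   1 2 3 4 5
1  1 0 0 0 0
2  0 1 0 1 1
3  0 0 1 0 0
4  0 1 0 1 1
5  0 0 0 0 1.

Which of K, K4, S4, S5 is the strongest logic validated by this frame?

Transitive (axiom 4): yes — every two-step R-path is closed by a direct edge.
Reflexive (axiom T): yes — every world is R-related to itself.
Euclidean (axiom 5): no — 2 R 5 and 2 R 4, but not 5 R 4.
So F validates K, K4, S4; S5 would additionally require R to be Euclidean. The strongest is S4.

S4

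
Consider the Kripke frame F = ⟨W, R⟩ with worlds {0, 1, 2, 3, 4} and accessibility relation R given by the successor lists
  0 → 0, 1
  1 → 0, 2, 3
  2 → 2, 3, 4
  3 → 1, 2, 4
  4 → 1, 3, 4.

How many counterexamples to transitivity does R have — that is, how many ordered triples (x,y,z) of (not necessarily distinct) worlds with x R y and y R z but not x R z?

15

Enumerating: (0,1,2), (0,1,3), (1,0,1), (1,2,4), (1,3,1), (1,3,4), (2,3,1), (2,4,1), (3,1,0), (3,1,3), (3,2,3), (3,4,3), (4,1,0), (4,1,2), (4,3,2).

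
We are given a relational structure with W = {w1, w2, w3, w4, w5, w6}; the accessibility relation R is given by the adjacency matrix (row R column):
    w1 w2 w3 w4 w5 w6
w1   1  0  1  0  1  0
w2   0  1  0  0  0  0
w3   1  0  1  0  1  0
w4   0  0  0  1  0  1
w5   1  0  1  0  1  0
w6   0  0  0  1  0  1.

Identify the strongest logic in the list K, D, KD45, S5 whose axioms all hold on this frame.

S5

Serial (axiom D): yes — every world has a successor (e.g. w1 R w1).
Euclidean (axiom 5): yes — any two successors of a common world are R-related.
Transitive (axiom 4): yes — every two-step R-path is closed by a direct edge.
Reflexive (axiom T): yes — every world is R-related to itself.
So F validates K, D, KD45, S5. The strongest is S5.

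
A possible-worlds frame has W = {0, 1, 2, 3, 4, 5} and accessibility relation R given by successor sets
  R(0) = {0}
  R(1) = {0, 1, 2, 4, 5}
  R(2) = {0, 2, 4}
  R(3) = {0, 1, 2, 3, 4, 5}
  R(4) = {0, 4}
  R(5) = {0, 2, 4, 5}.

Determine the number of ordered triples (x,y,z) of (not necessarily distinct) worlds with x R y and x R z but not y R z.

35

Enumerating: (1,0,1), (1,0,2), (1,0,4), (1,0,5), (1,2,1), (1,2,5), (1,4,1), (1,4,2), (1,4,5), (1,5,1), (2,0,2), (2,0,4), … and 23 more.
Total: 35.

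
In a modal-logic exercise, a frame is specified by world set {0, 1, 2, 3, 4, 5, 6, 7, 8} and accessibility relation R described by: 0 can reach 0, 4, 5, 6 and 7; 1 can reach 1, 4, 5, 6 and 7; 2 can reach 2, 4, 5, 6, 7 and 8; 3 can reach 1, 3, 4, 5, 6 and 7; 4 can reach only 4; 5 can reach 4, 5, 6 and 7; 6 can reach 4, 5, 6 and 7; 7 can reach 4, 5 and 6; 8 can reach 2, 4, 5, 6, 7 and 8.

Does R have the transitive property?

No

Transitive: no — 7 R 5 and 5 R 7, but not 7 R 7.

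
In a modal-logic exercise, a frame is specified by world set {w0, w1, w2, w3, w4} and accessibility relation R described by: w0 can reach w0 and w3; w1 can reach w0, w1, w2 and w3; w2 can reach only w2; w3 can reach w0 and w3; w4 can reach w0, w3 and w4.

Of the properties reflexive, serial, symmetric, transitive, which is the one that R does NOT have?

symmetric

Reflexive: yes — every world is R-related to itself.
Serial: yes — every world has a successor (e.g. w0 R w0).
Symmetric: no — w1 R w0 but not w0 R w1.
Transitive: yes — every two-step R-path is closed by a direct edge.
Only symmetric fails.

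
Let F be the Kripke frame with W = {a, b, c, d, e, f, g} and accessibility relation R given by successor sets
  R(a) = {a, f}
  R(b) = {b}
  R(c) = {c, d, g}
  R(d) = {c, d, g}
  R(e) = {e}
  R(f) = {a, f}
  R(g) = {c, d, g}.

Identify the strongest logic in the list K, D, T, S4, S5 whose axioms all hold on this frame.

Serial (axiom D): yes — every world has a successor (e.g. a R a).
Reflexive (axiom T): yes — every world is R-related to itself.
Transitive (axiom 4): yes — every two-step R-path is closed by a direct edge.
Euclidean (axiom 5): yes — any two successors of a common world are R-related.
So F validates K, D, T, S4, S5. The strongest is S5.

S5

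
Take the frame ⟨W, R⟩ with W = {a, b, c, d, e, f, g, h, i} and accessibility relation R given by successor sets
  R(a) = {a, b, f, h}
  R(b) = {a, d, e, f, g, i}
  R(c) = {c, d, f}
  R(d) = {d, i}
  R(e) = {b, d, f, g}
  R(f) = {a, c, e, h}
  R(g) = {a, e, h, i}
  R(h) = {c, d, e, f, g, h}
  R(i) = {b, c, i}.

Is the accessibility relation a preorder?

Reflexive: no — b is not related to itself.
Transitive: no — a R b and b R d, but not a R d.
So R is not a preorder.

No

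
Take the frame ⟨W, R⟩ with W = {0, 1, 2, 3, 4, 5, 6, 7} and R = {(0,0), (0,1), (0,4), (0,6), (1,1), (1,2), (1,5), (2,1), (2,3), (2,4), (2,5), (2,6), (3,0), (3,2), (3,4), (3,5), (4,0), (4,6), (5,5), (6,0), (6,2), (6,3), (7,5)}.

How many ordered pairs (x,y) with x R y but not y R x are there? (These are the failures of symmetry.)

10

Enumerating: (0,1), (1,5), (2,4), (2,5), (3,0), (3,4), (3,5), (4,6), (6,3), (7,5).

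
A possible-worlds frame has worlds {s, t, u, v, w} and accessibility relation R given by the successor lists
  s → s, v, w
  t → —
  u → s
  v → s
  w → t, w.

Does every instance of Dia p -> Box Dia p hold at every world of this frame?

No

The schema 5 characterises exactly the Euclidean frames.
Euclidean: no — s R v and s R w, but not v R w.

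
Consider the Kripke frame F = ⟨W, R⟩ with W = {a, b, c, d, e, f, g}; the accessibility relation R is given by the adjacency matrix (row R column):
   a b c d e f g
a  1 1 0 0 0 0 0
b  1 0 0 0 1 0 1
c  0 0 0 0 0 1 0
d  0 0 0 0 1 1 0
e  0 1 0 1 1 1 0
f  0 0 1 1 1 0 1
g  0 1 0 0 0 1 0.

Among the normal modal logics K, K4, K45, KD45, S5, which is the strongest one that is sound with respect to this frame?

Transitive (axiom 4): no — a R b and b R e, but not a R e.
Euclidean (axiom 5): no — b R a and b R e, but not a R e.
Serial (axiom D): yes — every world has a successor (e.g. a R a).
Reflexive (axiom T): no — b is not related to itself.
So F validates K; K4 would additionally require R to be transitive. The strongest is K.

K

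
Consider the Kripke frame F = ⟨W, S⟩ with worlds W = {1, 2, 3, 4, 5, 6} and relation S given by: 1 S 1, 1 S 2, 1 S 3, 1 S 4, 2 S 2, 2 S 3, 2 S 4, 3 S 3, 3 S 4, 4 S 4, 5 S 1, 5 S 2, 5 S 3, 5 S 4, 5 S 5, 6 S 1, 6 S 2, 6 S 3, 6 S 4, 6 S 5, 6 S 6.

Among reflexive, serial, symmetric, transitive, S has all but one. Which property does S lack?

symmetric

Reflexive: yes — every world is S-related to itself.
Serial: yes — every world has a successor (e.g. 1 S 1).
Symmetric: no — 1 S 2 but not 2 S 1.
Transitive: yes — every two-step S-path is closed by a direct edge.
Only symmetric fails.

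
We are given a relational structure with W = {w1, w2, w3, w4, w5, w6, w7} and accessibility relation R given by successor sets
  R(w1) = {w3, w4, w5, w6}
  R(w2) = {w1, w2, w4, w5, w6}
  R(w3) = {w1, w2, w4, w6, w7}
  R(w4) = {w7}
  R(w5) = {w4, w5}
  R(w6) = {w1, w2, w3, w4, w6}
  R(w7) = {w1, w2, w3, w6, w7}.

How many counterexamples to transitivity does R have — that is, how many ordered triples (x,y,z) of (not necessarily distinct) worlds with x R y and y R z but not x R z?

Enumerating: (w1,w3,w1), (w1,w3,w2), (w1,w3,w7), (w1,w4,w7), (w1,w6,w1), (w1,w6,w2), (w2,w1,w3), (w2,w4,w7), (w2,w6,w3), (w3,w1,w3), (w3,w1,w5), (w3,w2,w5), … and 17 more.
Total: 29.

29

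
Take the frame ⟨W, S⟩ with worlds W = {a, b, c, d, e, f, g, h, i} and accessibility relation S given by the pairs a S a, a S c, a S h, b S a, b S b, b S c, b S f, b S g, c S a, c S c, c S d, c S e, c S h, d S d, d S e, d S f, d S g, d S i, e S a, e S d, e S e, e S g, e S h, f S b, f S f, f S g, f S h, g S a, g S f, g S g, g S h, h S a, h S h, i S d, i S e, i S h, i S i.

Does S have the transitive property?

Transitive: no — a S c and c S d, but not a S d.

No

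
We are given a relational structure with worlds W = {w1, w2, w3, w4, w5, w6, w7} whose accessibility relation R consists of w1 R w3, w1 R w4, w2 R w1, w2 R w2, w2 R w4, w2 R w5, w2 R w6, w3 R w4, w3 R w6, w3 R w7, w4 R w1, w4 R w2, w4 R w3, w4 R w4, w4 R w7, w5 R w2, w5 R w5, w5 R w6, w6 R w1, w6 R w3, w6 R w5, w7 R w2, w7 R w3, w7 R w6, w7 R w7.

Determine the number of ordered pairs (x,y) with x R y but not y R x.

7

Enumerating: (w1,w3), (w2,w1), (w2,w6), (w4,w7), (w6,w1), (w7,w2), (w7,w6).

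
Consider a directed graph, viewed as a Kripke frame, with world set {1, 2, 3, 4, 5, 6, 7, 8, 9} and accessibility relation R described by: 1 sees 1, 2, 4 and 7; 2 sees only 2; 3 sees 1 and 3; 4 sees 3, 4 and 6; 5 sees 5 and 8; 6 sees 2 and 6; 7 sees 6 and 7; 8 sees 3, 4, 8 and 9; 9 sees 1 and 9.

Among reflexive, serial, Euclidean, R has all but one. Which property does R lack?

Euclidean

Reflexive: yes — every world is R-related to itself.
Serial: yes — every world has a successor (e.g. 1 R 1).
Euclidean: no — 1 R 2 and 1 R 4, but not 2 R 4.
Only Euclidean fails.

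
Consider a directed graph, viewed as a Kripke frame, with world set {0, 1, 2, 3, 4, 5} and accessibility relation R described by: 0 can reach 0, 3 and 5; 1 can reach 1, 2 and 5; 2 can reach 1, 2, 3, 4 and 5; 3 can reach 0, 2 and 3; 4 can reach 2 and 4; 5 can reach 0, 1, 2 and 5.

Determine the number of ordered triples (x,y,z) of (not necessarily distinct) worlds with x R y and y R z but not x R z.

Enumerating: (0,3,2), (0,5,1), (0,5,2), (1,2,3), (1,2,4), (1,5,0), (2,3,0), (2,5,0), (3,0,5), (3,2,1), (3,2,4), (3,2,5), (4,2,1), (4,2,3), (4,2,5), (5,0,3), (5,2,3), (5,2,4).

18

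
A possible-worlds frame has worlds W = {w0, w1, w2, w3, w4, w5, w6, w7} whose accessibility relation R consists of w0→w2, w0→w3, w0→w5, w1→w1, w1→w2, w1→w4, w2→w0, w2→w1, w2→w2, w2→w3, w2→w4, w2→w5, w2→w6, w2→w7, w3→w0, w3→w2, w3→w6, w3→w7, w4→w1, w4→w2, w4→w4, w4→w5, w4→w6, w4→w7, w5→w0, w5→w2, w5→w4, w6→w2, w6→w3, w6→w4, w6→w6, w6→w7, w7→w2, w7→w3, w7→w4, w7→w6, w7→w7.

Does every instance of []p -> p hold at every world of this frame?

No

The schema T characterises exactly the reflexive frames.
Reflexive: no — w0 is not related to itself.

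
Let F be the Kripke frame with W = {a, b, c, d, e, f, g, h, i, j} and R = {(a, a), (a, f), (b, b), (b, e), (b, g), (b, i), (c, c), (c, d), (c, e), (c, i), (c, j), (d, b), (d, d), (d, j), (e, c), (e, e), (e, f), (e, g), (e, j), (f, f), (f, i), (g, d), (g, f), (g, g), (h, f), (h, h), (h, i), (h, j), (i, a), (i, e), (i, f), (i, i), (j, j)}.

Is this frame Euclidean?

No

Euclidean: no — b R e and b R i, but not e R i.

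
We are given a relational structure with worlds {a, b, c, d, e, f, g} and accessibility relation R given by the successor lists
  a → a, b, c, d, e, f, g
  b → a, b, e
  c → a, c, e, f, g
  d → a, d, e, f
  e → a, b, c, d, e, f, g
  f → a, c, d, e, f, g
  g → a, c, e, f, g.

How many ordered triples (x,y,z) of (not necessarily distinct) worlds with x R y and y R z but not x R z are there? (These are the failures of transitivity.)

Enumerating: (b,a,c), (b,a,d), (b,a,f), (b,a,g), (b,e,c), (b,e,d), (b,e,f), (b,e,g), (c,a,b), (c,a,d), (c,e,b), (c,e,d), … and 16 more.
Total: 28.

28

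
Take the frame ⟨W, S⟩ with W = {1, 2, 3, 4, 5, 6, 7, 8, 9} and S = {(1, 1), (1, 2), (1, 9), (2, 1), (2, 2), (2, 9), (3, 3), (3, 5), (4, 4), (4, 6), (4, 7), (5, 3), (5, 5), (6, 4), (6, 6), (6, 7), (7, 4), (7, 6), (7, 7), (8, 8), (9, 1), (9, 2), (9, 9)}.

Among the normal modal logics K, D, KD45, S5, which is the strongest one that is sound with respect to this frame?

S5

Serial (axiom D): yes — every world has a successor (e.g. 1 S 1).
Euclidean (axiom 5): yes — any two successors of a common world are S-related.
Transitive (axiom 4): yes — every two-step S-path is closed by a direct edge.
Reflexive (axiom T): yes — every world is S-related to itself.
So F validates K, D, KD45, S5. The strongest is S5.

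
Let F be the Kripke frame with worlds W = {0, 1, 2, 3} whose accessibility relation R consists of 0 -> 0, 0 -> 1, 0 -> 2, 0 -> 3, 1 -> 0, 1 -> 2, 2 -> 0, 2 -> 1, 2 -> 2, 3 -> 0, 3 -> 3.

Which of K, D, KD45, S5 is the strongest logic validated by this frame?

D

Serial (axiom D): yes — every world has a successor (e.g. 0 R 0).
Euclidean (axiom 5): no — 0 R 1 and 0 R 3, but not 1 R 3.
Transitive (axiom 4): no — 1 R 0 and 0 R 3, but not 1 R 3.
Reflexive (axiom T): no — 1 is not related to itself.
So F validates K, D; KD45 would additionally require R to be Euclidean and transitive. The strongest is D.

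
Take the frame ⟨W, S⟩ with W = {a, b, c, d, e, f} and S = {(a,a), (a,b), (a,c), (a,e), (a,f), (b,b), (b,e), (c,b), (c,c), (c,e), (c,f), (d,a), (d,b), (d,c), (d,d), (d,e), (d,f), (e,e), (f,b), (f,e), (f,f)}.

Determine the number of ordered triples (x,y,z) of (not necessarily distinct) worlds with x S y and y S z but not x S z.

0

S is transitive; there are no such tuples.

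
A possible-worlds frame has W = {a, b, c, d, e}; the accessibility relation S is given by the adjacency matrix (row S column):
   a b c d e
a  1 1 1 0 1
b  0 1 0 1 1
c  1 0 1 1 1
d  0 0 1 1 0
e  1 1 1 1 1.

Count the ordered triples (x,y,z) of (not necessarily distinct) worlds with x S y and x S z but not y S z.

Enumerating: (a,b,a), (a,b,c), (a,c,b), (b,d,b), (b,d,e), (c,a,d), (c,d,a), (c,d,e), (e,a,d), (e,b,a), (e,b,c), (e,c,b), (e,d,a), (e,d,b), (e,d,e).

15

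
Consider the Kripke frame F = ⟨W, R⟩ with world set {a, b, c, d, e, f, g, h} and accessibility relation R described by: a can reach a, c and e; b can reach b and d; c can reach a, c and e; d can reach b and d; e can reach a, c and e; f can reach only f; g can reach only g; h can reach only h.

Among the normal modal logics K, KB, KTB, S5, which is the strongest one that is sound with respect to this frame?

Symmetric (axiom B): yes — every pair in R has its reverse in R.
Reflexive (axiom T): yes — every world is R-related to itself.
Euclidean (axiom 5): yes — any two successors of a common world are R-related.
So F validates K, KB, KTB, S5. The strongest is S5.

S5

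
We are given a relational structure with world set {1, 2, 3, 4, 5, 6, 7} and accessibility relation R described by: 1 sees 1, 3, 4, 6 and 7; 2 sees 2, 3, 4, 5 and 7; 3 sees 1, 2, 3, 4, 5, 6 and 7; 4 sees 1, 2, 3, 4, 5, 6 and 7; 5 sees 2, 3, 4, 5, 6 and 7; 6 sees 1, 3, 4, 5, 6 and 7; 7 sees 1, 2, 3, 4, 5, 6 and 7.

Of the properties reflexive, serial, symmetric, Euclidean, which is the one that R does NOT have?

Reflexive: yes — every world is R-related to itself.
Serial: yes — every world has a successor (e.g. 1 R 1).
Symmetric: yes — every pair in R has its reverse in R.
Euclidean: no — 3 R 1 and 3 R 2, but not 1 R 2.
Only Euclidean fails.

Euclidean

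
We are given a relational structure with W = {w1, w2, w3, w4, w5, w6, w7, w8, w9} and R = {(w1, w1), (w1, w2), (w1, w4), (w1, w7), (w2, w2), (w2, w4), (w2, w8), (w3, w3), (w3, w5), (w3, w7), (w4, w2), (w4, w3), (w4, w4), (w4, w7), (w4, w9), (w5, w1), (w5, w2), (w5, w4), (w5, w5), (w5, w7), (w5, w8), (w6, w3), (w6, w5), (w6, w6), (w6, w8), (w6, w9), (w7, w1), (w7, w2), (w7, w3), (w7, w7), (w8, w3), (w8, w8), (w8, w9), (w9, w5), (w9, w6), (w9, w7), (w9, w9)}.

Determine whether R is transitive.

No

Transitive: no — w1 R w2 and w2 R w8, but not w1 R w8.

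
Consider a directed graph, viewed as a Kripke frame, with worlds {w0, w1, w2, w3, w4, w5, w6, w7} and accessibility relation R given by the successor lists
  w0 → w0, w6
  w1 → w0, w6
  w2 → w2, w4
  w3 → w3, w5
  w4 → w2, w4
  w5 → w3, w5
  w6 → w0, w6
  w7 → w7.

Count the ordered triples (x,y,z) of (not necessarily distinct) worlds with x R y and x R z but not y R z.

0

R is Euclidean; there are no such tuples.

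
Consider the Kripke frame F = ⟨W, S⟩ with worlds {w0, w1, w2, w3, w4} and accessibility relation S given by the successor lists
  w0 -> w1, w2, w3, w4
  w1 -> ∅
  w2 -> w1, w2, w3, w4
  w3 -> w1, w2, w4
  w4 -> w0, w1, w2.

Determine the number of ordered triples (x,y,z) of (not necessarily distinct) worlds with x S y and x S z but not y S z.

Enumerating: (w0,w1,w1), (w0,w1,w2), (w0,w1,w3), (w0,w1,w4), (w0,w3,w3), (w0,w4,w3), (w0,w4,w4), (w2,w1,w1), (w2,w1,w2), (w2,w1,w3), (w2,w1,w4), (w2,w3,w3), … and 11 more.
Total: 23.

23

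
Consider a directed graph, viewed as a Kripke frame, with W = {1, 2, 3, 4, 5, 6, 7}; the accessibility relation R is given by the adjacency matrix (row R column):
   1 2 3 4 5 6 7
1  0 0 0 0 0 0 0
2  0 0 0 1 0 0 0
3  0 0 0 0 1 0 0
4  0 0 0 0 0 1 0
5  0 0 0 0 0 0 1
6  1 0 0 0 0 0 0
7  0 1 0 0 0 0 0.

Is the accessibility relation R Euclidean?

No

Euclidean: no — 2 R 4 and 2 R 4, but not 4 R 4.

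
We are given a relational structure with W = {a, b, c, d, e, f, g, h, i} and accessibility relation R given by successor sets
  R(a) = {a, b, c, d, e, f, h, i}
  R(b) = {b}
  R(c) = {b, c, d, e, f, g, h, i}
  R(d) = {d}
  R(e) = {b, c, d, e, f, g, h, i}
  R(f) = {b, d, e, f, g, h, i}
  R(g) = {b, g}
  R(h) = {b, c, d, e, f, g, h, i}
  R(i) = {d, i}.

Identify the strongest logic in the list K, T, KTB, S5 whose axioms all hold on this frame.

T

Reflexive (axiom T): yes — every world is R-related to itself.
Symmetric (axiom B): no — a R b but not b R a.
Euclidean (axiom 5): no — a R b and a R c, but not b R c.
So F validates K, T; KTB would additionally require R to be symmetric. The strongest is T.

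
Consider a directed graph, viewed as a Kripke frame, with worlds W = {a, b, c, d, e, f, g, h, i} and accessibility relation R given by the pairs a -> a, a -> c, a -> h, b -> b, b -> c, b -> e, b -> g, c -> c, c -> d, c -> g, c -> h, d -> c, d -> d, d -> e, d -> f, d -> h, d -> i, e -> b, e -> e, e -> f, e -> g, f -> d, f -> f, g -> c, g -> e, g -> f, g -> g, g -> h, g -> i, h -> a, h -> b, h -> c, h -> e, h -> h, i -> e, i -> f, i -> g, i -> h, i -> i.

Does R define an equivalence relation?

No

Reflexive: yes — every world is R-related to itself.
Symmetric: no — a R c but not c R a.
Transitive: no — a R c and c R d, but not a R d.
So R is not an equivalence relation.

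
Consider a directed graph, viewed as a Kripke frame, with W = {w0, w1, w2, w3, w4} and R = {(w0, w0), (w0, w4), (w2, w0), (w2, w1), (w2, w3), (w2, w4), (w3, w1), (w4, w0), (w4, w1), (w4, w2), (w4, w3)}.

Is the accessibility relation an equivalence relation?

Reflexive: no — w1 is not related to itself.
Symmetric: no — w2 R w0 but not w0 R w2.
Transitive: no — w0 R w4 and w4 R w1, but not w0 R w1.
So R is not an equivalence relation.

No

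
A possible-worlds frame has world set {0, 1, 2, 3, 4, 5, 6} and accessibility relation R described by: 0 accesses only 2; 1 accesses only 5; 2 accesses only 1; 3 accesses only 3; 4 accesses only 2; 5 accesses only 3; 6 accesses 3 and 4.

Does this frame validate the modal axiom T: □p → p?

The schema T characterises exactly the reflexive frames.
Reflexive: no — 0 is not related to itself.

No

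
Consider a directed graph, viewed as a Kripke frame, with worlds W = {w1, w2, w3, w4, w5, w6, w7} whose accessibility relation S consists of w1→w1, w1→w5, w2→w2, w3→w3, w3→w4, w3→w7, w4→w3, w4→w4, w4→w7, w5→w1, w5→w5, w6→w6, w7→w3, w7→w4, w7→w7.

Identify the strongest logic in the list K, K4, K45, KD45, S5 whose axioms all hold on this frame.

Transitive (axiom 4): yes — every two-step S-path is closed by a direct edge.
Euclidean (axiom 5): yes — any two successors of a common world are S-related.
Serial (axiom D): yes — every world has a successor (e.g. w1 S w1).
Reflexive (axiom T): yes — every world is S-related to itself.
So F validates K, K4, K45, KD45, S5. The strongest is S5.

S5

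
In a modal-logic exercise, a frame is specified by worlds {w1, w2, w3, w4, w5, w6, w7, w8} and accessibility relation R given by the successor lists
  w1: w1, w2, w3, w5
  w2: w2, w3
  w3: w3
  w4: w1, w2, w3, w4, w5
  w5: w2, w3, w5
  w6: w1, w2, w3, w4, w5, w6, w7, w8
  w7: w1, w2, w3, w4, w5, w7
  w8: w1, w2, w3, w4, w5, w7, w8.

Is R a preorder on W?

Yes

Reflexive: yes — every world is R-related to itself.
Transitive: yes — every two-step R-path is closed by a direct edge.
So R is a preorder.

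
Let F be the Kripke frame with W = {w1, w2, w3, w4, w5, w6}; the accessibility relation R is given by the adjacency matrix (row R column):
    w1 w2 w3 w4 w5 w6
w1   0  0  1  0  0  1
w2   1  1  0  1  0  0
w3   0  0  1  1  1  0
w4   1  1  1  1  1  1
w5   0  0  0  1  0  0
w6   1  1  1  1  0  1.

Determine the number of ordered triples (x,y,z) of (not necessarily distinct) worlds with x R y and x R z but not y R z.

Enumerating: (w1,w3,w6), (w2,w1,w1), (w2,w1,w2), (w2,w1,w4), (w3,w5,w3), (w3,w5,w5), (w4,w1,w1), (w4,w1,w2), (w4,w1,w4), (w4,w1,w5), (w4,w2,w3), (w4,w2,w5), … and 18 more.
Total: 30.

30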